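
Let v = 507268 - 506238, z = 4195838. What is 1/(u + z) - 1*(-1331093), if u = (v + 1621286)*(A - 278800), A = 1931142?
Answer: 3568161252870781631/2680625059910 ≈ 1.3311e+6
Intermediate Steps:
v = 1030
u = 2680620864072 (u = (1030 + 1621286)*(1931142 - 278800) = 1622316*1652342 = 2680620864072)
1/(u + z) - 1*(-1331093) = 1/(2680620864072 + 4195838) - 1*(-1331093) = 1/2680625059910 + 1331093 = 3568161252870781631/2680625059910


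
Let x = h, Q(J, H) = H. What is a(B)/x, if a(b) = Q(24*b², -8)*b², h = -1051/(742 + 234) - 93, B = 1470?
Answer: 2410329600/13117 ≈ 1.8376e+5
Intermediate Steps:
h = -91819/976 (h = -1051/976 - 93 = -91819/976 ≈ -94.077)
a(b) = -8*b²
x = -91819/976 ≈ -94.077
a(B)/x = (-8*1470²)/(-91819/976) = -8*2160900*(-976/91819) = -17287200*(-976/91819) = 2410329600/13117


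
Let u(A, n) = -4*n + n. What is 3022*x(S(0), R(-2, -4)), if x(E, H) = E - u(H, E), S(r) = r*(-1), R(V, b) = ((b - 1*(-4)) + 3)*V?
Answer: 0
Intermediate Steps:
u(A, n) = -3*n
R(V, b) = V*(7 + b) (R(V, b) = ((b + 4) + 3)*V = ((4 + b) + 3)*V = (7 + b)*V = V*(7 + b))
S(r) = -r
x(E, H) = 4*E (x(E, H) = E - (-3)*E = E + 3*E = 4*E)
3022*x(S(0), R(-2, -4)) = 3022*(4*(-1*0)) = 3022*(4*0) = 3022*0 = 0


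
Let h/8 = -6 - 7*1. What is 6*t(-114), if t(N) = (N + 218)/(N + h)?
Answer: -312/109 ≈ -2.8624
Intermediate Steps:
h = -104 (h = 8*(-6 - 7*1) = 8*(-6 - 7) = 8*(-13) = -104)
t(N) = (218 + N)/(-104 + N) (t(N) = (N + 218)/(N - 104) = (218 + N)/(-104 + N))
6*t(-114) = 6*((218 - 114)/(-104 - 114)) = 6*(104/(-218)) = 6*(-1/218*104) = 6*(-52/109) = -312/109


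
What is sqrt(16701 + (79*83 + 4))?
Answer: sqrt(23262) ≈ 152.52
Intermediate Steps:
sqrt(16701 + (79*83 + 4)) = sqrt(16701 + (6557 + 4)) = sqrt(16701 + 6561) = sqrt(23262)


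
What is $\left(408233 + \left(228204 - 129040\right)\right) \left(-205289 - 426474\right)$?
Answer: $-320554650911$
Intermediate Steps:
$\left(408233 + \left(228204 - 129040\right)\right) \left(-205289 - 426474\right) = \left(408233 + 99164\right) \left(-631763\right) = 507397 \left(-631763\right) = -320554650911$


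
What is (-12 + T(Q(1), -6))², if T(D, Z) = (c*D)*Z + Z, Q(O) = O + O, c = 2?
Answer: 1764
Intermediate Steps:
Q(O) = 2*O
T(D, Z) = Z + 2*D*Z (T(D, Z) = (2*D)*Z + Z = 2*D*Z + Z = Z + 2*D*Z)
(-12 + T(Q(1), -6))² = (-12 - 6*(1 + 2*(2*1)))² = (-12 - 6*(1 + 2*2))² = (-12 - 6*(1 + 4))² = (-12 - 6*5)² = (-12 - 30)² = (-42)² = 1764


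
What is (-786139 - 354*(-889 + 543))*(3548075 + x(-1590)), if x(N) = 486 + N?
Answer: -2353965039005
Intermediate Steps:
(-786139 - 354*(-889 + 543))*(3548075 + x(-1590)) = (-786139 - 354*(-889 + 543))*(3548075 + (486 - 1590)) = (-786139 - 354*(-346))*(3548075 - 1104) = (-786139 + 122484)*3546971 = -663655*3546971 = -2353965039005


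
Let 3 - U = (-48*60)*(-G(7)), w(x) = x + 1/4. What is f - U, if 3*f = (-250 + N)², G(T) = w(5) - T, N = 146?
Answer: -4313/3 ≈ -1437.7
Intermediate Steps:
w(x) = ¼ + x (w(x) = x + ¼ = ¼ + x)
G(T) = 21/4 - T (G(T) = (¼ + 5) - T = 21/4 - T)
f = 10816/3 (f = (-250 + 146)²/3 = (⅓)*(-104)² = (⅓)*10816 = 10816/3 ≈ 3605.3)
U = 5043 (U = 3 - (-48*60)*(-(21/4 - 1*7)) = 3 - (-2880)*(-(21/4 - 7)) = 3 - (-2880)*(-1*(-7/4)) = 3 - (-2880)*7/4 = 3 - 1*(-5040) = 3 + 5040 = 5043)
f - U = 10816/3 - 1*5043 = 10816/3 - 5043 = -4313/3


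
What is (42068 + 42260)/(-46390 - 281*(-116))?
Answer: -42164/6897 ≈ -6.1134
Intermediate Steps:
(42068 + 42260)/(-46390 - 281*(-116)) = 84328/(-46390 + 32596) = 84328/(-13794) = 84328*(-1/13794) = -42164/6897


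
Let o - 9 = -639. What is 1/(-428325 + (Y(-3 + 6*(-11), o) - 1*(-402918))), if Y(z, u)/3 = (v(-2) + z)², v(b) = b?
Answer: -1/10284 ≈ -9.7238e-5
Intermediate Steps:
o = -630 (o = 9 - 639 = -630)
Y(z, u) = 3*(-2 + z)²
1/(-428325 + (Y(-3 + 6*(-11), o) - 1*(-402918))) = 1/(-428325 + (3*(-2 + (-3 + 6*(-11)))² - 1*(-402918))) = 1/(-428325 + (3*(-2 + (-3 - 66))² + 402918)) = 1/(-428325 + (3*(-2 - 69)² + 402918)) = 1/(-428325 + (3*(-71)² + 402918)) = 1/(-428325 + (3*5041 + 402918)) = 1/(-428325 + (15123 + 402918)) = 1/(-428325 + 418041) = 1/(-10284) = -1/10284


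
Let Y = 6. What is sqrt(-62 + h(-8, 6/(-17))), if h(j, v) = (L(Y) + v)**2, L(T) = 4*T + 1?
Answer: sqrt(157643)/17 ≈ 23.355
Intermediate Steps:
L(T) = 1 + 4*T
h(j, v) = (25 + v)**2 (h(j, v) = ((1 + 4*6) + v)**2 = ((1 + 24) + v)**2 = (25 + v)**2)
sqrt(-62 + h(-8, 6/(-17))) = sqrt(-62 + (25 + 6/(-17))**2) = sqrt(-62 + (25 + 6*(-1/17))**2) = sqrt(-62 + (25 - 6/17)**2) = sqrt(-62 + (419/17)**2) = sqrt(-62 + 175561/289) = sqrt(157643/289) = sqrt(157643)/17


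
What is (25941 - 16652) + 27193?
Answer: 36482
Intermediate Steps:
(25941 - 16652) + 27193 = 9289 + 27193 = 36482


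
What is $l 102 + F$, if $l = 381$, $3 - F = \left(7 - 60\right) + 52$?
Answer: $38866$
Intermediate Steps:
$F = 4$ ($F = 3 - \left(\left(7 - 60\right) + 52\right) = 3 - \left(-53 + 52\right) = 3 - -1 = 3 + 1 = 4$)
$l 102 + F = 381 \cdot 102 + 4 = 38862 + 4 = 38866$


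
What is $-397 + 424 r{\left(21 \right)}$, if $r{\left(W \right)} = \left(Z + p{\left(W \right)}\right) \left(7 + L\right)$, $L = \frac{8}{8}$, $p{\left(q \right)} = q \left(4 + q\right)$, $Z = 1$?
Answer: $1783795$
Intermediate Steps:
$L = 1$ ($L = 8 \cdot \frac{1}{8} = 1$)
$r{\left(W \right)} = 8 + 8 W \left(4 + W\right)$ ($r{\left(W \right)} = \left(1 + W \left(4 + W\right)\right) \left(7 + 1\right) = \left(1 + W \left(4 + W\right)\right) 8 = 8 + 8 W \left(4 + W\right)$)
$-397 + 424 r{\left(21 \right)} = -397 + 424 \left(8 + 8 \cdot 21 \left(4 + 21\right)\right) = -397 + 424 \left(8 + 8 \cdot 21 \cdot 25\right) = -397 + 424 \left(8 + 4200\right) = -397 + 424 \cdot 4208 = -397 + 1784192 = 1783795$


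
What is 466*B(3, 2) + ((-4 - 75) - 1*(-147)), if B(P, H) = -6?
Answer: -2728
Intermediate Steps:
466*B(3, 2) + ((-4 - 75) - 1*(-147)) = 466*(-6) + ((-4 - 75) - 1*(-147)) = -2796 + (-79 + 147) = -2796 + 68 = -2728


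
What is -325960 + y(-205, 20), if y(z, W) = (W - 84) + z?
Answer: -326229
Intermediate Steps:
y(z, W) = -84 + W + z (y(z, W) = (-84 + W) + z = -84 + W + z)
-325960 + y(-205, 20) = -325960 + (-84 + 20 - 205) = -325960 - 269 = -326229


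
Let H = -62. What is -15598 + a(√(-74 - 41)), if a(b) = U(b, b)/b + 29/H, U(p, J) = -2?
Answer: -967105/62 + 2*I*√115/115 ≈ -15598.0 + 0.1865*I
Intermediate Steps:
a(b) = -29/62 - 2/b (a(b) = -2/b + 29/(-62) = -2/b + 29*(-1/62) = -2/b - 29/62 = -29/62 - 2/b)
-15598 + a(√(-74 - 41)) = -15598 + (-29/62 - 2/√(-74 - 41)) = -15598 + (-29/62 - 2*(-I*√115/115)) = -15598 + (-29/62 - (-2)*I*√115/115) = -15598 + (-29/62 + 2*I*√115/115) = -967105/62 + 2*I*√115/115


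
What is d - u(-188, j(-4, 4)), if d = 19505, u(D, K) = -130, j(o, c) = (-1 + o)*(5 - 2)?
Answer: 19635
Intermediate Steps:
j(o, c) = -3 + 3*o (j(o, c) = (-1 + o)*3 = -3 + 3*o)
d - u(-188, j(-4, 4)) = 19505 - 1*(-130) = 19505 + 130 = 19635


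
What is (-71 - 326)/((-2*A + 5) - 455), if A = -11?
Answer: 397/428 ≈ 0.92757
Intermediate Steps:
(-71 - 326)/((-2*A + 5) - 455) = (-71 - 326)/((-2*(-11) + 5) - 455) = -397/((22 + 5) - 455) = -397/(27 - 455) = -397/(-428) = -397*(-1/428) = 397/428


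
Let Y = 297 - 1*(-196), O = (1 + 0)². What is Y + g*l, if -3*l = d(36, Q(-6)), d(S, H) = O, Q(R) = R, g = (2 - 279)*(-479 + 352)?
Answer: -33700/3 ≈ -11233.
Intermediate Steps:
g = 35179 (g = -277*(-127) = 35179)
O = 1 (O = 1² = 1)
d(S, H) = 1
Y = 493 (Y = 297 + 196 = 493)
l = -⅓ (l = -⅓*1 = -⅓ ≈ -0.33333)
Y + g*l = 493 + 35179*(-⅓) = 493 - 35179/3 = -33700/3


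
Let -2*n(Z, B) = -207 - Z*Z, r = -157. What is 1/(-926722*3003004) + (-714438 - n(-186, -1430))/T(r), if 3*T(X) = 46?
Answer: -3055008965249126237/64007847076424 ≈ -47729.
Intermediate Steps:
T(X) = 46/3 (T(X) = (⅓)*46 = 46/3)
n(Z, B) = 207/2 + Z²/2 (n(Z, B) = -(-207 - Z*Z)/2 = -(-207 - Z²)/2 = 207/2 + Z²/2)
1/(-926722*3003004) + (-714438 - n(-186, -1430))/T(r) = 1/(-926722*3003004) + (-714438 - (207/2 + (½)*(-186)²))/(46/3) = -1/926722*1/3003004 + (-714438 - (207/2 + (½)*34596))*(3/46) = -1/2782949872888 + (-714438 - (207/2 + 17298))*(3/46) = -1/2782949872888 + (-714438 - 1*34803/2)*(3/46) = -1/2782949872888 + (-714438 - 34803/2)*(3/46) = -1/2782949872888 - 1463679/2*3/46 = -1/2782949872888 - 4391037/92 = -3055008965249126237/64007847076424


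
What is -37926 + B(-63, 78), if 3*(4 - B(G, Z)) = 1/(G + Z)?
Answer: -1706491/45 ≈ -37922.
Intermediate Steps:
B(G, Z) = 4 - 1/(3*(G + Z))
-37926 + B(-63, 78) = -37926 + (-1/3 + 4*(-63) + 4*78)/(-63 + 78) = -37926 + (-1/3 - 252 + 312)/15 = -37926 + (1/15)*(179/3) = -37926 + 179/45 = -1706491/45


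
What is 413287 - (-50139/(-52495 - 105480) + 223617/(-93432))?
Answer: 2033371260335309/4919973400 ≈ 4.1329e+5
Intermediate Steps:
413287 - (-50139/(-52495 - 105480) + 223617/(-93432)) = 413287 - (-50139/(-157975) + 223617*(-1/93432)) = 413287 - (-50139*(-1/157975) - 74539/31144) = 413287 - (50139/157975 - 74539/31144) = 413287 - 1*(-10213769509/4919973400) = 413287 + 10213769509/4919973400 = 2033371260335309/4919973400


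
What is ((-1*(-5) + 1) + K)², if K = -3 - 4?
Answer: 1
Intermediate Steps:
K = -7
((-1*(-5) + 1) + K)² = ((-1*(-5) + 1) - 7)² = ((5 + 1) - 7)² = (6 - 7)² = (-1)² = 1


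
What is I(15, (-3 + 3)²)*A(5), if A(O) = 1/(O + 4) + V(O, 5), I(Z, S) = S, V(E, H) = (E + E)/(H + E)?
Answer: 0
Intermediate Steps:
V(E, H) = 2*E/(E + H) (V(E, H) = (2*E)/(E + H) = 2*E/(E + H))
A(O) = 1/(4 + O) + 2*O/(5 + O) (A(O) = 1/(O + 4) + 2*O/(O + 5) = 1/(4 + O) + 2*O/(5 + O))
I(15, (-3 + 3)²)*A(5) = (-3 + 3)²*((5 + 2*5² + 9*5)/((4 + 5)*(5 + 5))) = 0²*((5 + 2*25 + 45)/(9*10)) = 0*((⅑)*(⅒)*(5 + 50 + 45)) = 0*((⅑)*(⅒)*100) = 0*(10/9) = 0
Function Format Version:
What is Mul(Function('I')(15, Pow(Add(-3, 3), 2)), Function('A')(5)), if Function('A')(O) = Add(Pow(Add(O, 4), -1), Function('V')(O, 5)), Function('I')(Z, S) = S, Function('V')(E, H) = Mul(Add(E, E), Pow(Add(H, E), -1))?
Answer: 0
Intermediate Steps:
Function('V')(E, H) = Mul(2, E, Pow(Add(E, H), -1)) (Function('V')(E, H) = Mul(Mul(2, E), Pow(Add(E, H), -1)) = Mul(2, E, Pow(Add(E, H), -1)))
Function('A')(O) = Add(Pow(Add(4, O), -1), Mul(2, O, Pow(Add(5, O), -1))) (Function('A')(O) = Add(Pow(Add(O, 4), -1), Mul(2, O, Pow(Add(O, 5), -1))) = Add(Pow(Add(4, O), -1), Mul(2, O, Pow(Add(5, O), -1))))
Mul(Function('I')(15, Pow(Add(-3, 3), 2)), Function('A')(5)) = Mul(Pow(Add(-3, 3), 2), Mul(Pow(Add(4, 5), -1), Pow(Add(5, 5), -1), Add(5, Mul(2, Pow(5, 2)), Mul(9, 5)))) = Mul(Pow(0, 2), Mul(Pow(9, -1), Pow(10, -1), Add(5, Mul(2, 25), 45))) = Mul(0, Mul(Rational(1, 9), Rational(1, 10), Add(5, 50, 45))) = Mul(0, Mul(Rational(1, 9), Rational(1, 10), 100)) = Mul(0, Rational(10, 9)) = 0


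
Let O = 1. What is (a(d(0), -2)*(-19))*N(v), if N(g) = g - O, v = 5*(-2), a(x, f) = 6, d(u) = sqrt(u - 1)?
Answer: 1254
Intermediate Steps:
d(u) = sqrt(-1 + u)
v = -10
N(g) = -1 + g (N(g) = g - 1*1 = g - 1 = -1 + g)
(a(d(0), -2)*(-19))*N(v) = (6*(-19))*(-1 - 10) = -114*(-11) = 1254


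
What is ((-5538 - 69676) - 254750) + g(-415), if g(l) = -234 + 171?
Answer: -330027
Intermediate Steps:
g(l) = -63
((-5538 - 69676) - 254750) + g(-415) = ((-5538 - 69676) - 254750) - 63 = (-75214 - 254750) - 63 = -329964 - 63 = -330027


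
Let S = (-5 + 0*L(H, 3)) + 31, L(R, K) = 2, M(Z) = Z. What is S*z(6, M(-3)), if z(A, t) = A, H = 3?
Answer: 156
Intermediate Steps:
S = 26 (S = (-5 + 0*2) + 31 = (-5 + 0) + 31 = -5 + 31 = 26)
S*z(6, M(-3)) = 26*6 = 156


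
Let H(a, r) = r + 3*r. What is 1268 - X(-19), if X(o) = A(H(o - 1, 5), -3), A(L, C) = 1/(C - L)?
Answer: 29165/23 ≈ 1268.0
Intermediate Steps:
H(a, r) = 4*r
X(o) = -1/23 (X(o) = 1/(-3 - 4*5) = 1/(-3 - 1*20) = 1/(-3 - 20) = 1/(-23) = -1/23)
1268 - X(-19) = 1268 - 1*(-1/23) = 1268 + 1/23 = 29165/23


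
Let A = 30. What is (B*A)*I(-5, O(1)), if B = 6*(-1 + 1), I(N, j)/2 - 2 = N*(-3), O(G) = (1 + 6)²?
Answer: 0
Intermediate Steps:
O(G) = 49 (O(G) = 7² = 49)
I(N, j) = 4 - 6*N (I(N, j) = 4 + 2*(N*(-3)) = 4 + 2*(-3*N) = 4 - 6*N)
B = 0 (B = 6*0 = 0)
(B*A)*I(-5, O(1)) = (0*30)*(4 - 6*(-5)) = 0*(4 + 30) = 0*34 = 0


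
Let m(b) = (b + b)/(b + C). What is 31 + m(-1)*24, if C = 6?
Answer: 107/5 ≈ 21.400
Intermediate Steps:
m(b) = 2*b/(6 + b) (m(b) = (b + b)/(b + 6) = (2*b)/(6 + b) = 2*b/(6 + b))
31 + m(-1)*24 = 31 + (2*(-1)/(6 - 1))*24 = 31 + (2*(-1)/5)*24 = 31 + (2*(-1)*(⅕))*24 = 31 - ⅖*24 = 31 - 48/5 = 107/5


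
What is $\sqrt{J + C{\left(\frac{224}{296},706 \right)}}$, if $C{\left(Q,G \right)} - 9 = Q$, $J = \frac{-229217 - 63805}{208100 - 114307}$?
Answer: $\frac{\sqrt{79878431683519}}{3470341} \approx 2.5754$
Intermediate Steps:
$J = - \frac{293022}{93793} \approx -3.1241$
$C{\left(Q,G \right)} = 9 + Q$
$\sqrt{J + C{\left(\frac{224}{296},706 \right)}} = \sqrt{- \frac{293022}{93793} + \left(9 + \frac{224}{296}\right)} = \sqrt{- \frac{293022}{93793} + \left(9 + 224 \cdot \frac{1}{296}\right)} = \sqrt{- \frac{293022}{93793} + \left(9 + \frac{28}{37}\right)} = \sqrt{- \frac{293022}{93793} + \frac{361}{37}} = \sqrt{\frac{23017459}{3470341}} = \frac{\sqrt{79878431683519}}{3470341}$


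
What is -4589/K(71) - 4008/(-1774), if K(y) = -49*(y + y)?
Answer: 18014275/6171746 ≈ 2.9188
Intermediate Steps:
K(y) = -98*y
-4589/K(71) - 4008/(-1774) = -4589/((-98*71)) - 4008/(-1774) = -4589/(-6958) - 4008*(-1/1774) = -4589*(-1/6958) + 2004/887 = 4589/6958 + 2004/887 = 18014275/6171746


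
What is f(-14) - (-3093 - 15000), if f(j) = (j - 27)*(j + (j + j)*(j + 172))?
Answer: 200051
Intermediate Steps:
f(j) = (-27 + j)*(j + 2*j*(172 + j)) (f(j) = (-27 + j)*(j + (2*j)*(172 + j)) = (-27 + j)*(j + 2*j*(172 + j)))
f(-14) - (-3093 - 15000) = -14*(-9315 + 2*(-14)² + 291*(-14)) - (-3093 - 15000) = -14*(-9315 + 2*196 - 4074) - 1*(-18093) = -14*(-9315 + 392 - 4074) + 18093 = -14*(-12997) + 18093 = 181958 + 18093 = 200051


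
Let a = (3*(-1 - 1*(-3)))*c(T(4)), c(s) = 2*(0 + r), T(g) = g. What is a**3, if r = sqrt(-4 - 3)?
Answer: -12096*I*sqrt(7) ≈ -32003.0*I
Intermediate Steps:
r = I*sqrt(7) (r = sqrt(-7) = I*sqrt(7) ≈ 2.6458*I)
c(s) = 2*I*sqrt(7) (c(s) = 2*(0 + I*sqrt(7)) = 2*(I*sqrt(7)) = 2*I*sqrt(7))
a = 12*I*sqrt(7) (a = (3*(-1 - 1*(-3)))*(2*I*sqrt(7)) = (3*(-1 + 3))*(2*I*sqrt(7)) = (3*2)*(2*I*sqrt(7)) = 6*(2*I*sqrt(7)) = 12*I*sqrt(7) ≈ 31.749*I)
a**3 = (12*I*sqrt(7))**3 = -12096*I*sqrt(7)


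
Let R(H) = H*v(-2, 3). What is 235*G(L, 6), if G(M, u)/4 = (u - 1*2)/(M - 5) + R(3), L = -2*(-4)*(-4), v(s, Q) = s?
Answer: -212440/37 ≈ -5741.6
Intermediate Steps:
R(H) = -2*H (R(H) = H*(-2) = -2*H)
L = -32 (L = 8*(-4) = -32)
G(M, u) = -24 + 4*(-2 + u)/(-5 + M) (G(M, u) = 4*((u - 1*2)/(M - 5) - 2*3) = 4*((u - 2)/(-5 + M) - 6) = 4*((-2 + u)/(-5 + M) - 6) = 4*(-6 + (-2 + u)/(-5 + M)) = -24 + 4*(-2 + u)/(-5 + M))
235*G(L, 6) = 235*(4*(28 + 6 - 6*(-32))/(-5 - 32)) = 235*(4*(28 + 6 + 192)/(-37)) = 235*(4*(-1/37)*226) = 235*(-904/37) = -212440/37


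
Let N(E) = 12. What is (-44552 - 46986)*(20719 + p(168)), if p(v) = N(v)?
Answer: -1897674278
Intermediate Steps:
p(v) = 12
(-44552 - 46986)*(20719 + p(168)) = (-44552 - 46986)*(20719 + 12) = -91538*20731 = -1897674278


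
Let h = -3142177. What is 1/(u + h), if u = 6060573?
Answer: 1/2918396 ≈ 3.4265e-7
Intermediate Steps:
1/(u + h) = 1/(6060573 - 3142177) = 1/2918396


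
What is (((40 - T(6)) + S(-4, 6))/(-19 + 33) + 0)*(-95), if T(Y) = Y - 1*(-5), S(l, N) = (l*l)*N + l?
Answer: -11495/14 ≈ -821.07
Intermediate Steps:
S(l, N) = l + N*l² (S(l, N) = l²*N + l = N*l² + l = l + N*l²)
T(Y) = 5 + Y (T(Y) = Y + 5 = 5 + Y)
(((40 - T(6)) + S(-4, 6))/(-19 + 33) + 0)*(-95) = (((40 - (5 + 6)) - 4*(1 + 6*(-4)))/(-19 + 33) + 0)*(-95) = (((40 - 1*11) - 4*(1 - 24))/14 + 0)*(-95) = (((40 - 11) - 4*(-23))*(1/14) + 0)*(-95) = ((29 + 92)*(1/14) + 0)*(-95) = (121*(1/14) + 0)*(-95) = (121/14 + 0)*(-95) = (121/14)*(-95) = -11495/14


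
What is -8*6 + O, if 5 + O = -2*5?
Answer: -63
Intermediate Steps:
O = -15 (O = -5 - 2*5 = -5 - 10 = -15)
-8*6 + O = -8*6 - 15 = -48 - 15 = -63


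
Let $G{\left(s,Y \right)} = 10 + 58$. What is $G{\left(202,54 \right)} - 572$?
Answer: $-504$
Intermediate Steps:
$G{\left(s,Y \right)} = 68$
$G{\left(202,54 \right)} - 572 = 68 - 572 = -504$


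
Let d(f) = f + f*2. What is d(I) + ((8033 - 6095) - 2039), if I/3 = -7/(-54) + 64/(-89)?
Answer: -56767/534 ≈ -106.31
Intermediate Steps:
I = -2833/1602 (I = 3*(-7/(-54) + 64/(-89)) = 3*(-7*(-1/54) + 64*(-1/89)) = 3*(7/54 - 64/89) = 3*(-2833/4806) = -2833/1602 ≈ -1.7684)
d(f) = 3*f (d(f) = f + 2*f = 3*f)
d(I) + ((8033 - 6095) - 2039) = 3*(-2833/1602) + ((8033 - 6095) - 2039) = -2833/534 + (1938 - 2039) = -2833/534 - 101 = -56767/534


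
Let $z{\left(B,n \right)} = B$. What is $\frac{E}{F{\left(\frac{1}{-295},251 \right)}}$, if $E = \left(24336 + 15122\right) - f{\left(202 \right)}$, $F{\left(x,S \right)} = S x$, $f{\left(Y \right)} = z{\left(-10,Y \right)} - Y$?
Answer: $- \frac{11702650}{251} \approx -46624.0$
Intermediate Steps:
$f{\left(Y \right)} = -10 - Y$
$E = 39670$ ($E = \left(24336 + 15122\right) - \left(-10 - 202\right) = 39458 - \left(-10 - 202\right) = 39458 - -212 = 39458 + 212 = 39670$)
$\frac{E}{F{\left(\frac{1}{-295},251 \right)}} = \frac{39670}{251 \frac{1}{-295}} = \frac{39670}{251 \left(- \frac{1}{295}\right)} = \frac{39670}{- \frac{251}{295}} = 39670 \left(- \frac{295}{251}\right) = - \frac{11702650}{251}$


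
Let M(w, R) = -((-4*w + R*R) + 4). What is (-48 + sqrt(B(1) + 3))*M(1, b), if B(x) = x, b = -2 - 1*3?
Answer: 1150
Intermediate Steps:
b = -5 (b = -2 - 3 = -5)
M(w, R) = -4 - R**2 + 4*w (M(w, R) = -((-4*w + R**2) + 4) = -((R**2 - 4*w) + 4) = -(4 + R**2 - 4*w) = -4 - R**2 + 4*w)
(-48 + sqrt(B(1) + 3))*M(1, b) = (-48 + sqrt(1 + 3))*(-4 - 1*(-5)**2 + 4*1) = (-48 + sqrt(4))*(-4 - 1*25 + 4) = (-48 + 2)*(-4 - 25 + 4) = -46*(-25) = 1150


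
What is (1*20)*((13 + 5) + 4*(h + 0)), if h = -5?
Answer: -40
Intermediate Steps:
(1*20)*((13 + 5) + 4*(h + 0)) = (1*20)*((13 + 5) + 4*(-5 + 0)) = 20*(18 + 4*(-5)) = 20*(18 - 20) = 20*(-2) = -40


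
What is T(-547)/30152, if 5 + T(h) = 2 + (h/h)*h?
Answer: -275/15076 ≈ -0.018241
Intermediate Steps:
T(h) = -3 + h (T(h) = -5 + (2 + (h/h)*h) = -5 + (2 + 1*h) = -5 + (2 + h) = -3 + h)
T(-547)/30152 = (-3 - 547)/30152 = -550*1/30152 = -275/15076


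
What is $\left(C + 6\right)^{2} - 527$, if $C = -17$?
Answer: $-406$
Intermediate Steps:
$\left(C + 6\right)^{2} - 527 = \left(-17 + 6\right)^{2} - 527 = \left(-11\right)^{2} - 527 = 121 - 527 = -406$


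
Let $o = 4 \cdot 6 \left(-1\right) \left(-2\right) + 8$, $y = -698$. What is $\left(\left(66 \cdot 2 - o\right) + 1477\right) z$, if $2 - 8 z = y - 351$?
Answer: $\frac{1632203}{8} \approx 2.0403 \cdot 10^{5}$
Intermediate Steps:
$z = \frac{1051}{8}$ ($z = \frac{1}{4} - \frac{-698 - 351}{8} = \frac{1}{4} - - \frac{1049}{8} = \frac{1}{4} + \frac{1049}{8} = \frac{1051}{8} \approx 131.38$)
$o = 56$ ($o = 24 \left(-1\right) \left(-2\right) + 8 = \left(-24\right) \left(-2\right) + 8 = 48 + 8 = 56$)
$\left(\left(66 \cdot 2 - o\right) + 1477\right) z = \left(\left(66 \cdot 2 - 56\right) + 1477\right) \frac{1051}{8} = \left(\left(132 - 56\right) + 1477\right) \frac{1051}{8} = \left(76 + 1477\right) \frac{1051}{8} = 1553 \cdot \frac{1051}{8} = \frac{1632203}{8}$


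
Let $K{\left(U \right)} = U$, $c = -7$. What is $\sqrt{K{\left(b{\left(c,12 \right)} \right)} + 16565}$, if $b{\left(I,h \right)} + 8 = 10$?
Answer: $\sqrt{16567} \approx 128.71$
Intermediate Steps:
$b{\left(I,h \right)} = 2$ ($b{\left(I,h \right)} = -8 + 10 = 2$)
$\sqrt{K{\left(b{\left(c,12 \right)} \right)} + 16565} = \sqrt{2 + 16565} = \sqrt{16567}$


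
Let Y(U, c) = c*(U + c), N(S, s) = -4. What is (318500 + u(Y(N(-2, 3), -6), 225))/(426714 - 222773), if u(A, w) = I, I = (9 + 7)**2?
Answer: 318756/203941 ≈ 1.5630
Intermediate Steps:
I = 256 (I = 16**2 = 256)
u(A, w) = 256
(318500 + u(Y(N(-2, 3), -6), 225))/(426714 - 222773) = (318500 + 256)/(426714 - 222773) = 318756/203941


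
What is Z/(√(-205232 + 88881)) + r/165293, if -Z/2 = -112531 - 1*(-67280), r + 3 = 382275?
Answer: 382272/165293 - 90502*I*√116351/116351 ≈ 2.3127 - 265.32*I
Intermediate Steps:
r = 382272 (r = -3 + 382275 = 382272)
Z = 90502 (Z = -2*(-112531 - 1*(-67280)) = -2*(-112531 + 67280) = -2*(-45251) = 90502)
Z/(√(-205232 + 88881)) + r/165293 = 90502/(√(-205232 + 88881)) + 382272/165293 = 90502/(√(-116351)) + 382272*(1/165293) = 90502/((I*√116351)) + 382272/165293 = 90502*(-I*√116351/116351) + 382272/165293 = -90502*I*√116351/116351 + 382272/165293 = 382272/165293 - 90502*I*√116351/116351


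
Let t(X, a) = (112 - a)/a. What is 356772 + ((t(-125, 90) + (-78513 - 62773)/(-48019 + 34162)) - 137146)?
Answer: 45652532329/207855 ≈ 2.1964e+5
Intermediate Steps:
t(X, a) = (112 - a)/a
356772 + ((t(-125, 90) + (-78513 - 62773)/(-48019 + 34162)) - 137146) = 356772 + (((112 - 1*90)/90 + (-78513 - 62773)/(-48019 + 34162)) - 137146) = 356772 + (((112 - 90)/90 - 141286/(-13857)) - 137146) = 356772 + (((1/90)*22 - 141286*(-1/13857)) - 137146) = 356772 + ((11/45 + 141286/13857) - 137146) = 356772 + (2170099/207855 - 137146) = 356772 - 28504311731/207855 = 45652532329/207855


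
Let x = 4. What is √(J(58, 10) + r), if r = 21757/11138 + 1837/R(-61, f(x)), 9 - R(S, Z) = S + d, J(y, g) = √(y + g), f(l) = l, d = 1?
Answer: √(16878079579758 + 1181252128968*√17)/768522 ≈ 6.0682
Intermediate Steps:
J(y, g) = √(g + y)
R(S, Z) = 8 - S (R(S, Z) = 9 - (S + 1) = 9 - (1 + S) = 9 + (-1 - S) = 8 - S)
r = 21961739/768522 (r = 21757/11138 + 1837/(8 - 1*(-61)) = 21757*(1/11138) + 1837/(8 + 61) = 21757/11138 + 1837/69 = 21961739/768522 ≈ 28.577)
√(J(58, 10) + r) = √(√(10 + 58) + 21961739/768522) = √(√68 + 21961739/768522) = √(2*√17 + 21961739/768522) = √(21961739/768522 + 2*√17)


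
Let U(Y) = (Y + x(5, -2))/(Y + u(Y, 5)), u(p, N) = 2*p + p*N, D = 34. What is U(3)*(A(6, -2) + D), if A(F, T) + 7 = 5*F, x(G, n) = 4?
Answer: 133/8 ≈ 16.625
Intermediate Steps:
u(p, N) = 2*p + N*p
A(F, T) = -7 + 5*F
U(Y) = (4 + Y)/(8*Y) (U(Y) = (Y + 4)/(Y + Y*(2 + 5)) = (4 + Y)/(Y + Y*7) = (4 + Y)/(Y + 7*Y) = (4 + Y)/((8*Y)) = (4 + Y)*(1/(8*Y)) = (4 + Y)/(8*Y))
U(3)*(A(6, -2) + D) = ((⅛)*(4 + 3)/3)*((-7 + 5*6) + 34) = ((⅛)*(⅓)*7)*((-7 + 30) + 34) = 7*(23 + 34)/24 = (7/24)*57 = 133/8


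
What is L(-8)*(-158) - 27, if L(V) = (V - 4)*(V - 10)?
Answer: -34155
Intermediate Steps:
L(V) = (-10 + V)*(-4 + V) (L(V) = (-4 + V)*(-10 + V) = (-10 + V)*(-4 + V))
L(-8)*(-158) - 27 = (40 + (-8)² - 14*(-8))*(-158) - 27 = (40 + 64 + 112)*(-158) - 27 = 216*(-158) - 27 = -34128 - 27 = -34155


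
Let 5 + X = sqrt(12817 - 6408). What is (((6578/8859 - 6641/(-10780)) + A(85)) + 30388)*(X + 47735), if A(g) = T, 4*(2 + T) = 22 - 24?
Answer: 4616995451459879/3183334 + 2901945601169*sqrt(6409)/95500020 ≈ 1.4528e+9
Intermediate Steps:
T = -5/2 (T = -2 + (22 - 24)/4 = -2 + (1/4)*(-2) = -2 - 1/2 = -5/2 ≈ -2.5000)
A(g) = -5/2
X = -5 + sqrt(6409) (X = -5 + sqrt(12817 - 6408) = -5 + sqrt(6409) ≈ 75.056)
(((6578/8859 - 6641/(-10780)) + A(85)) + 30388)*(X + 47735) = (((6578/8859 - 6641/(-10780)) - 5/2) + 30388)*((-5 + sqrt(6409)) + 47735) = (((6578*(1/8859) - 6641*(-1/10780)) - 5/2) + 30388)*(47730 + sqrt(6409)) = (((6578/8859 + 6641/10780) - 5/2) + 30388)*(47730 + sqrt(6409)) = ((129743459/95500020 - 5/2) + 30388)*(47730 + sqrt(6409)) = (-109006591/95500020 + 30388)*(47730 + sqrt(6409)) = 2901945601169*(47730 + sqrt(6409))/95500020 = 4616995451459879/3183334 + 2901945601169*sqrt(6409)/95500020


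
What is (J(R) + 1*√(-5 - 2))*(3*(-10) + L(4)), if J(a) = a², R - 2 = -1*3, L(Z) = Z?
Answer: -26 - 26*I*√7 ≈ -26.0 - 68.79*I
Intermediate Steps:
R = -1 (R = 2 - 1*3 = 2 - 3 = -1)
(J(R) + 1*√(-5 - 2))*(3*(-10) + L(4)) = ((-1)² + 1*√(-5 - 2))*(3*(-10) + 4) = (1 + 1*√(-7))*(-30 + 4) = (1 + 1*(I*√7))*(-26) = (1 + I*√7)*(-26) = -26 - 26*I*√7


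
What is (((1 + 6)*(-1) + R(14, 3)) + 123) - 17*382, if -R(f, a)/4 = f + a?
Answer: -6446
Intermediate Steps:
R(f, a) = -4*a - 4*f (R(f, a) = -4*(f + a) = -4*(a + f) = -4*a - 4*f)
(((1 + 6)*(-1) + R(14, 3)) + 123) - 17*382 = (((1 + 6)*(-1) + (-4*3 - 4*14)) + 123) - 17*382 = ((7*(-1) + (-12 - 56)) + 123) - 6494 = ((-7 - 68) + 123) - 6494 = (-75 + 123) - 6494 = 48 - 6494 = -6446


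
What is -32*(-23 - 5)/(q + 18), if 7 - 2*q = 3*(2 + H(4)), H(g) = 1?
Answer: 896/17 ≈ 52.706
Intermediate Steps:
q = -1 (q = 7/2 - 3*(2 + 1)/2 = 7/2 - 3*3/2 = 7/2 - ½*9 = 7/2 - 9/2 = -1)
-32*(-23 - 5)/(q + 18) = -32*(-23 - 5)/(-1 + 18) = -(-896)/17 = -32*(-28/17) = 896/17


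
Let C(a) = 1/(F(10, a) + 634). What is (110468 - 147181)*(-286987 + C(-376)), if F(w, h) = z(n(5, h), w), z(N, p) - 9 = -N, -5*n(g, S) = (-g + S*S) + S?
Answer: 303883745872789/28842 ≈ 1.0536e+10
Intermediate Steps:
n(g, S) = -S/5 - S²/5 + g/5 (n(g, S) = -((-g + S*S) + S)/5 = -((-g + S²) + S)/5 = -((S² - g) + S)/5 = -(S + S² - g)/5 = -S/5 - S²/5 + g/5)
z(N, p) = 9 - N
F(w, h) = 8 + h/5 + h²/5 (F(w, h) = 9 - (-h/5 - h²/5 + (⅕)*5) = 9 - (-h/5 - h²/5 + 1) = 9 - (1 - h/5 - h²/5) = 9 + (-1 + h/5 + h²/5) = 8 + h/5 + h²/5)
C(a) = 1/(642 + a/5 + a²/5) (C(a) = 1/((8 + a/5 + a²/5) + 634) = 1/(642 + a/5 + a²/5))
(110468 - 147181)*(-286987 + C(-376)) = (110468 - 147181)*(-286987 + 5/(3210 - 376 + (-376)²)) = -36713*(-286987 + 5/(3210 - 376 + 141376)) = -36713*(-286987 + 5/144210) = -36713*(-286987 + 5*(1/144210)) = -36713*(-286987 + 1/28842) = -36713*(-8277279053/28842) = 303883745872789/28842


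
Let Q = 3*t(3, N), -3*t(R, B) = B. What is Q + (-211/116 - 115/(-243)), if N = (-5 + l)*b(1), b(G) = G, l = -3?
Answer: 187571/28188 ≈ 6.6543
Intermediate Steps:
N = -8 (N = (-5 - 3)*1 = -8*1 = -8)
t(R, B) = -B/3
Q = 8 (Q = 3*(-⅓*(-8)) = 3*(8/3) = 8)
Q + (-211/116 - 115/(-243)) = 8 + (-211/116 - 115/(-243)) = 8 + (-211*1/116 - 115*(-1/243)) = 8 + (-211/116 + 115/243) = 8 - 37933/28188 = 187571/28188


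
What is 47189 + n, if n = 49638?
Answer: 96827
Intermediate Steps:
47189 + n = 47189 + 49638 = 96827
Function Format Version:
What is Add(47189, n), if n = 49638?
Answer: 96827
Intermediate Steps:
Add(47189, n) = Add(47189, 49638) = 96827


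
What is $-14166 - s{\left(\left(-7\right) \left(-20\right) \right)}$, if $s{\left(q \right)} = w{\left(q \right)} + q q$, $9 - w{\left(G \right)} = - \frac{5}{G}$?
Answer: $- \frac{945701}{28} \approx -33775.0$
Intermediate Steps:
$w{\left(G \right)} = 9 + \frac{5}{G}$ ($w{\left(G \right)} = 9 - - \frac{5}{G} = 9 + \frac{5}{G}$)
$s{\left(q \right)} = 9 + q^{2} + \frac{5}{q}$ ($s{\left(q \right)} = \left(9 + \frac{5}{q}\right) + q q = \left(9 + \frac{5}{q}\right) + q^{2} = 9 + q^{2} + \frac{5}{q}$)
$-14166 - s{\left(\left(-7\right) \left(-20\right) \right)} = -14166 - \left(9 + \left(\left(-7\right) \left(-20\right)\right)^{2} + \frac{5}{\left(-7\right) \left(-20\right)}\right) = -14166 - \left(9 + 140^{2} + \frac{5}{140}\right) = -14166 - \left(9 + 19600 + 5 \cdot \frac{1}{140}\right) = -14166 - \left(9 + 19600 + \frac{1}{28}\right) = -14166 - \frac{549053}{28} = - \frac{945701}{28}$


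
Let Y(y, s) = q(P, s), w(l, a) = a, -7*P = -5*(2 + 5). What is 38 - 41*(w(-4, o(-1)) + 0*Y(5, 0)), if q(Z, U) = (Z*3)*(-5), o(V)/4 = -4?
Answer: 694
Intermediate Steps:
P = 5 (P = -(-5)*(2 + 5)/7 = -(-5)*7/7 = -1/7*(-35) = 5)
o(V) = -16 (o(V) = 4*(-4) = -16)
q(Z, U) = -15*Z (q(Z, U) = (3*Z)*(-5) = -15*Z)
Y(y, s) = -75 (Y(y, s) = -15*5 = -75)
38 - 41*(w(-4, o(-1)) + 0*Y(5, 0)) = 38 - 41*(-16 + 0*(-75)) = 38 - 41*(-16 + 0) = 38 - 41*(-16) = 38 + 656 = 694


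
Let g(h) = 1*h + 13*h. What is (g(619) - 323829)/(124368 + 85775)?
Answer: -315163/210143 ≈ -1.4998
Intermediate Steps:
g(h) = 14*h (g(h) = h + 13*h = 14*h)
(g(619) - 323829)/(124368 + 85775) = (14*619 - 323829)/(124368 + 85775) = (8666 - 323829)/210143 = -315163*1/210143 = -315163/210143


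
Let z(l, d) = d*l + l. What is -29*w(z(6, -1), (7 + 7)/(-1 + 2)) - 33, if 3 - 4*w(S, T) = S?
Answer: -219/4 ≈ -54.750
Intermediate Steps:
z(l, d) = l + d*l
w(S, T) = 3/4 - S/4
-29*w(z(6, -1), (7 + 7)/(-1 + 2)) - 33 = -29*(3/4 - 3*(1 - 1)/2) - 33 = -29*(3/4 - 3*0/2) - 33 = -29*(3/4 - 1/4*0) - 33 = -29*(3/4 + 0) - 33 = -29*3/4 - 33 = -87/4 - 33 = -219/4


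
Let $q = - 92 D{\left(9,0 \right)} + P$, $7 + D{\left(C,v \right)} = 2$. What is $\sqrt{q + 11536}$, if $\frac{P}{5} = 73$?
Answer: $\sqrt{12361} \approx 111.18$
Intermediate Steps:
$P = 365$ ($P = 5 \cdot 73 = 365$)
$D{\left(C,v \right)} = -5$ ($D{\left(C,v \right)} = -7 + 2 = -5$)
$q = 825$ ($q = \left(-92\right) \left(-5\right) + 365 = 460 + 365 = 825$)
$\sqrt{q + 11536} = \sqrt{825 + 11536} = \sqrt{12361}$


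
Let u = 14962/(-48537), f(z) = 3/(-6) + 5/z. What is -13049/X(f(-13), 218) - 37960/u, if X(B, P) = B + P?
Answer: 5197817998906/42230245 ≈ 1.2308e+5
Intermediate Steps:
f(z) = -½ + 5/z (f(z) = 3*(-⅙) + 5/z = -½ + 5/z)
u = -14962/48537 (u = 14962*(-1/48537) = -14962/48537 ≈ -0.30826)
-13049/X(f(-13), 218) - 37960/u = -13049/((½)*(10 - 1*(-13))/(-13) + 218) - 37960/(-14962/48537) = -13049/((½)*(-1/13)*(10 + 13) + 218) - 37960*(-48537/14962) = -13049/((½)*(-1/13)*23 + 218) + 921232260/7481 = -13049/(-23/26 + 218) + 921232260/7481 = -13049/5645/26 + 921232260/7481 = -13049*26/5645 + 921232260/7481 = -339274/5645 + 921232260/7481 = 5197817998906/42230245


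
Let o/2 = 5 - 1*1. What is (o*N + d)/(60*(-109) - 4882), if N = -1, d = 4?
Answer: 2/5711 ≈ 0.00035020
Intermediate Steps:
o = 8 (o = 2*(5 - 1*1) = 2*(5 - 1) = 2*4 = 8)
(o*N + d)/(60*(-109) - 4882) = (8*(-1) + 4)/(60*(-109) - 4882) = (-8 + 4)/(-6540 - 4882) = -4/(-11422) = -1/11422*(-4) = 2/5711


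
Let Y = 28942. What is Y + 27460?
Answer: 56402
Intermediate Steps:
Y + 27460 = 28942 + 27460 = 56402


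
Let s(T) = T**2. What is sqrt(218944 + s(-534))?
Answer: 710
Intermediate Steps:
sqrt(218944 + s(-534)) = sqrt(218944 + (-534)**2) = sqrt(218944 + 285156) = sqrt(504100) = 710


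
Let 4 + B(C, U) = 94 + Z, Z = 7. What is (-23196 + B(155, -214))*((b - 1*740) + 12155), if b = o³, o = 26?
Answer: -669663109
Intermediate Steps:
b = 17576 (b = 26³ = 17576)
B(C, U) = 97 (B(C, U) = -4 + (94 + 7) = -4 + 101 = 97)
(-23196 + B(155, -214))*((b - 1*740) + 12155) = (-23196 + 97)*((17576 - 1*740) + 12155) = -23099*((17576 - 740) + 12155) = -23099*(16836 + 12155) = -23099*28991 = -669663109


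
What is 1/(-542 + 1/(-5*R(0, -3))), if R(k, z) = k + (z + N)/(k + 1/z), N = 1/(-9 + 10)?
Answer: -30/16261 ≈ -0.0018449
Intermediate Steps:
N = 1 (N = 1/1 = 1)
R(k, z) = k + (1 + z)/(k + 1/z) (R(k, z) = k + (z + 1)/(k + 1/z) = k + (1 + z)/(k + 1/z))
1/(-542 + 1/(-5*R(0, -3))) = 1/(-542 + 1/(-5*(0 - 3 + (-3)² - 3*0²)/(1 + 0*(-3)))) = 1/(-542 + 1/(-5*(0 - 3 + 9 - 3*0)/(1 + 0))) = 1/(-542 + 1/(-5*(0 - 3 + 9 + 0)/1)) = 1/(-542 + 1/(-5*6)) = 1/(-542 + 1/(-30)) = 1/(-542 - 1/30) = 1/(-16261/30) = -30/16261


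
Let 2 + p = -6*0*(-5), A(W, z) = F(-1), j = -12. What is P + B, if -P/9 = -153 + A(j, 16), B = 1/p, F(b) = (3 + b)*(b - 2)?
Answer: 2861/2 ≈ 1430.5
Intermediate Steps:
F(b) = (-2 + b)*(3 + b) (F(b) = (3 + b)*(-2 + b) = (-2 + b)*(3 + b))
A(W, z) = -6 (A(W, z) = -6 - 1 + (-1)² = -6 - 1 + 1 = -6)
p = -2 (p = -2 - 6*0*(-5) = -2 + 0*(-5) = -2 + 0 = -2)
B = -½ (B = 1/(-2) = -½ ≈ -0.50000)
P = 1431 (P = -9*(-153 - 6) = -9*(-159) = 1431)
P + B = 1431 - ½ = 2861/2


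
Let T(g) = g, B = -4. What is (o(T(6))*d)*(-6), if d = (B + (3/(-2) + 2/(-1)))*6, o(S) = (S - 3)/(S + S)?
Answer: 135/2 ≈ 67.500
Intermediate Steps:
o(S) = (-3 + S)/(2*S) (o(S) = (-3 + S)/((2*S)) = (-3 + S)*(1/(2*S)) = (-3 + S)/(2*S))
d = -45 (d = (-4 + (3/(-2) + 2/(-1)))*6 = (-4 + (3*(-½) + 2*(-1)))*6 = (-4 + (-3/2 - 2))*6 = (-4 - 7/2)*6 = -15/2*6 = -45)
(o(T(6))*d)*(-6) = (((½)*(-3 + 6)/6)*(-45))*(-6) = (((½)*(⅙)*3)*(-45))*(-6) = ((¼)*(-45))*(-6) = -45/4*(-6) = 135/2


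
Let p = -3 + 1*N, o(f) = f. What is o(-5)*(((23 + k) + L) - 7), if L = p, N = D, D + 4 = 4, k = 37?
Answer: -250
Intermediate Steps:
D = 0 (D = -4 + 4 = 0)
N = 0
p = -3 (p = -3 + 1*0 = -3 + 0 = -3)
L = -3
o(-5)*(((23 + k) + L) - 7) = -5*(((23 + 37) - 3) - 7) = -5*((60 - 3) - 7) = -5*(57 - 7) = -5*50 = -250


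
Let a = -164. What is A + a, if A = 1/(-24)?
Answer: -3937/24 ≈ -164.04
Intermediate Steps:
A = -1/24 ≈ -0.041667
A + a = -1/24 - 164 = -3937/24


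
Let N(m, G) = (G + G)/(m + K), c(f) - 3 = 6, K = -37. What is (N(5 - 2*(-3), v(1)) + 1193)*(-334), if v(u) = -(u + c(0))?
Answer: -5183346/13 ≈ -3.9872e+5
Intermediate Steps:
c(f) = 9 (c(f) = 3 + 6 = 9)
v(u) = -9 - u (v(u) = -(u + 9) = -(9 + u) = -9 - u)
N(m, G) = 2*G/(-37 + m) (N(m, G) = (G + G)/(m - 37) = (2*G)/(-37 + m) = 2*G/(-37 + m))
(N(5 - 2*(-3), v(1)) + 1193)*(-334) = (2*(-9 - 1*1)/(-37 + (5 - 2*(-3))) + 1193)*(-334) = (2*(-9 - 1)/(-37 + (5 + 6)) + 1193)*(-334) = (2*(-10)/(-37 + 11) + 1193)*(-334) = (2*(-10)/(-26) + 1193)*(-334) = (2*(-10)*(-1/26) + 1193)*(-334) = (10/13 + 1193)*(-334) = (15519/13)*(-334) = -5183346/13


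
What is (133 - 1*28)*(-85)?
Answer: -8925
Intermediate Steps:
(133 - 1*28)*(-85) = (133 - 28)*(-85) = 105*(-85) = -8925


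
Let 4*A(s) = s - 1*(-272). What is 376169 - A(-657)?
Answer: 1505061/4 ≈ 3.7627e+5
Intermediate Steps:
A(s) = 68 + s/4 (A(s) = (s - 1*(-272))/4 = (s + 272)/4 = (272 + s)/4 = 68 + s/4)
376169 - A(-657) = 376169 - (68 + (1/4)*(-657)) = 376169 - (68 - 657/4) = 376169 - 1*(-385/4) = 376169 + 385/4 = 1505061/4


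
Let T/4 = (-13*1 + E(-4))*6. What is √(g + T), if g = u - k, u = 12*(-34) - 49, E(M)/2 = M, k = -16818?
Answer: √15857 ≈ 125.92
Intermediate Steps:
E(M) = 2*M
u = -457 (u = -408 - 49 = -457)
T = -504 (T = 4*((-13*1 + 2*(-4))*6) = 4*((-13 - 8)*6) = 4*(-21*6) = 4*(-126) = -504)
g = 16361 (g = -457 - 1*(-16818) = -457 + 16818 = 16361)
√(g + T) = √(16361 - 504) = √15857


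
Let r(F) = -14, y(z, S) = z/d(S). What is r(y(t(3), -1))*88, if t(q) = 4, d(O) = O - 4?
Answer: -1232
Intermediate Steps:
d(O) = -4 + O
y(z, S) = z/(-4 + S)
r(y(t(3), -1))*88 = -14*88 = -1232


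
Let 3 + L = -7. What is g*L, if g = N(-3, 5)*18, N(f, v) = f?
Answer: 540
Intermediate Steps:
g = -54 (g = -3*18 = -54)
L = -10 (L = -3 - 7 = -10)
g*L = -54*(-10) = 540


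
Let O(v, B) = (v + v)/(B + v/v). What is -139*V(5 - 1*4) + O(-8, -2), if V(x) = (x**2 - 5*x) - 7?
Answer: 1545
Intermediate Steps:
O(v, B) = 2*v/(1 + B) (O(v, B) = (2*v)/(B + 1) = (2*v)/(1 + B) = 2*v/(1 + B))
V(x) = -7 + x**2 - 5*x
-139*V(5 - 1*4) + O(-8, -2) = -139*(-7 + (5 - 1*4)**2 - 5*(5 - 1*4)) + 2*(-8)/(1 - 2) = -139*(-7 + (5 - 4)**2 - 5*(5 - 4)) + 2*(-8)/(-1) = -139*(-7 + 1**2 - 5*1) + 2*(-8)*(-1) = -139*(-7 + 1 - 5) + 16 = -139*(-11) + 16 = 1529 + 16 = 1545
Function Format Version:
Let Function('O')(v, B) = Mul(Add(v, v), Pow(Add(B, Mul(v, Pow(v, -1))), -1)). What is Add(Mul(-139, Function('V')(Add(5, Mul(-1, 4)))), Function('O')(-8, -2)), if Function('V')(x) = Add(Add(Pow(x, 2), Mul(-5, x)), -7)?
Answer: 1545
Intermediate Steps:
Function('O')(v, B) = Mul(2, v, Pow(Add(1, B), -1)) (Function('O')(v, B) = Mul(Mul(2, v), Pow(Add(B, 1), -1)) = Mul(Mul(2, v), Pow(Add(1, B), -1)) = Mul(2, v, Pow(Add(1, B), -1)))
Function('V')(x) = Add(-7, Pow(x, 2), Mul(-5, x))
Add(Mul(-139, Function('V')(Add(5, Mul(-1, 4)))), Function('O')(-8, -2)) = Add(Mul(-139, Add(-7, Pow(Add(5, Mul(-1, 4)), 2), Mul(-5, Add(5, Mul(-1, 4))))), Mul(2, -8, Pow(Add(1, -2), -1))) = Add(Mul(-139, Add(-7, Pow(Add(5, -4), 2), Mul(-5, Add(5, -4)))), Mul(2, -8, Pow(-1, -1))) = Add(Mul(-139, Add(-7, Pow(1, 2), Mul(-5, 1))), Mul(2, -8, -1)) = Add(Mul(-139, Add(-7, 1, -5)), 16) = Add(Mul(-139, -11), 16) = Add(1529, 16) = 1545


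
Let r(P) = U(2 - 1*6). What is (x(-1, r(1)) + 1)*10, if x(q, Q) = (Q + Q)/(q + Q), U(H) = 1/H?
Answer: 14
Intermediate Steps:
U(H) = 1/H
r(P) = -¼ (r(P) = 1/(2 - 1*6) = 1/(2 - 6) = 1/(-4) = -¼)
x(q, Q) = 2*Q/(Q + q) (x(q, Q) = (2*Q)/(Q + q) = 2*Q/(Q + q))
(x(-1, r(1)) + 1)*10 = (2*(-¼)/(-¼ - 1) + 1)*10 = (2*(-¼)/(-5/4) + 1)*10 = (2*(-¼)*(-⅘) + 1)*10 = (⅖ + 1)*10 = (7/5)*10 = 14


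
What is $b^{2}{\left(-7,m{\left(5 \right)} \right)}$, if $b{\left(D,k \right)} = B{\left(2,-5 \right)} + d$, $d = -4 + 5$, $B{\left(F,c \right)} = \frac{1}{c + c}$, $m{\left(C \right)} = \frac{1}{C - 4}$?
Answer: $\frac{81}{100} \approx 0.81$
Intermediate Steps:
$m{\left(C \right)} = \frac{1}{-4 + C}$
$B{\left(F,c \right)} = \frac{1}{2 c}$
$d = 1$
$b{\left(D,k \right)} = \frac{9}{10}$ ($b{\left(D,k \right)} = \frac{1}{2 \left(-5\right)} + 1 = \frac{1}{2} \left(- \frac{1}{5}\right) + 1 = - \frac{1}{10} + 1 = \frac{9}{10}$)
$b^{2}{\left(-7,m{\left(5 \right)} \right)} = \left(\frac{9}{10}\right)^{2} = \frac{81}{100}$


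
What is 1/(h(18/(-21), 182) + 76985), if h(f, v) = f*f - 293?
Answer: 49/3757944 ≈ 1.3039e-5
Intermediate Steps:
h(f, v) = -293 + f**2 (h(f, v) = f**2 - 293 = -293 + f**2)
1/(h(18/(-21), 182) + 76985) = 1/((-293 + (18/(-21))**2) + 76985) = 1/((-293 + (18*(-1/21))**2) + 76985) = 1/((-293 + (-6/7)**2) + 76985) = 1/((-293 + 36/49) + 76985) = 1/(-14321/49 + 76985) = 1/(3757944/49) = 49/3757944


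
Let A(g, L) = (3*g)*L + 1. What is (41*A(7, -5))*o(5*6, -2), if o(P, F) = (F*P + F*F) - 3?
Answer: 251576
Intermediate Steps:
o(P, F) = -3 + F² + F*P (o(P, F) = (F*P + F²) - 3 = (F² + F*P) - 3 = -3 + F² + F*P)
A(g, L) = 1 + 3*L*g (A(g, L) = 3*L*g + 1 = 1 + 3*L*g)
(41*A(7, -5))*o(5*6, -2) = (41*(1 + 3*(-5)*7))*(-3 + (-2)² - 10*6) = (41*(1 - 105))*(-3 + 4 - 2*30) = (41*(-104))*(-3 + 4 - 60) = -4264*(-59) = 251576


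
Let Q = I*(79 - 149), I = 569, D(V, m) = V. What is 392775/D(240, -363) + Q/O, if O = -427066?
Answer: 5591680245/3416528 ≈ 1636.7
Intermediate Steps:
Q = -39830 (Q = 569*(79 - 149) = 569*(-70) = -39830)
392775/D(240, -363) + Q/O = 392775/240 - 39830/(-427066) = 392775*(1/240) - 39830*(-1/427066) = 26185/16 + 19915/213533 = 5591680245/3416528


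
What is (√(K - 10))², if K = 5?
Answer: -5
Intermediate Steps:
(√(K - 10))² = (√(5 - 10))² = (√(-5))² = (I*√5)² = -5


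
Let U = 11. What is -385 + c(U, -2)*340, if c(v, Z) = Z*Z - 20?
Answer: -5825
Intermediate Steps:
c(v, Z) = -20 + Z**2 (c(v, Z) = Z**2 - 20 = -20 + Z**2)
-385 + c(U, -2)*340 = -385 + (-20 + (-2)**2)*340 = -385 + (-20 + 4)*340 = -385 - 16*340 = -385 - 5440 = -5825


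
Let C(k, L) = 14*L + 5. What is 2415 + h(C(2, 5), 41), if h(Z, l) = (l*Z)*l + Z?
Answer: 128565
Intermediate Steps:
C(k, L) = 5 + 14*L
h(Z, l) = Z + Z*l**2 (h(Z, l) = (Z*l)*l + Z = Z*l**2 + Z = Z + Z*l**2)
2415 + h(C(2, 5), 41) = 2415 + (5 + 14*5)*(1 + 41**2) = 2415 + (5 + 70)*(1 + 1681) = 2415 + 75*1682 = 2415 + 126150 = 128565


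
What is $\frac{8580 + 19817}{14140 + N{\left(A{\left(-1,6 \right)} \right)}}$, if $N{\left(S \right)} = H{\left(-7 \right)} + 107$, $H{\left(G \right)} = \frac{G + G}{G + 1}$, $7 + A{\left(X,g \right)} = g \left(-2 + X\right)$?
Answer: $\frac{85191}{42748} \approx 1.9929$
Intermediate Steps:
$A{\left(X,g \right)} = -7 + g \left(-2 + X\right)$
$H{\left(G \right)} = \frac{2 G}{1 + G}$
$N{\left(S \right)} = \frac{328}{3}$ ($N{\left(S \right)} = 2 \left(-7\right) \frac{1}{1 - 7} + 107 = 2 \left(-7\right) \frac{1}{-6} + 107 = 2 \left(-7\right) \left(- \frac{1}{6}\right) + 107 = \frac{7}{3} + 107 = \frac{328}{3}$)
$\frac{8580 + 19817}{14140 + N{\left(A{\left(-1,6 \right)} \right)}} = \frac{8580 + 19817}{14140 + \frac{328}{3}} = \frac{28397}{\frac{42748}{3}} = 28397 \cdot \frac{3}{42748} = \frac{85191}{42748}$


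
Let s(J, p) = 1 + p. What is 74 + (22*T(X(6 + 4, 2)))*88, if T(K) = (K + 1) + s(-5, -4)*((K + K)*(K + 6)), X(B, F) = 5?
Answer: -627190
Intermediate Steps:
T(K) = 1 + K - 6*K*(6 + K) (T(K) = (K + 1) + (1 - 4)*((K + K)*(K + 6)) = (1 + K) - 3*2*K*(6 + K) = (1 + K) - 6*K*(6 + K) = 1 + K - 6*K*(6 + K))
74 + (22*T(X(6 + 4, 2)))*88 = 74 + (22*(1 - 35*5 - 6*5²))*88 = 74 + (22*(1 - 175 - 6*25))*88 = 74 + (22*(1 - 175 - 150))*88 = 74 + (22*(-324))*88 = 74 - 7128*88 = 74 - 627264 = -627190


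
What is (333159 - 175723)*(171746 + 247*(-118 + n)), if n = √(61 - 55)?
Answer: 22450373600 + 38886692*√6 ≈ 2.2546e+10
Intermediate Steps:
n = √6 ≈ 2.4495
(333159 - 175723)*(171746 + 247*(-118 + n)) = (333159 - 175723)*(171746 + 247*(-118 + √6)) = 157436*(171746 + (-29146 + 247*√6)) = 157436*(142600 + 247*√6) = 22450373600 + 38886692*√6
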